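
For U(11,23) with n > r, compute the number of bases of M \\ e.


Deleting e from U(11,23) gives U(11,22) since n > r.
Bases of U(11,22) = C(22,11) = 22! / (11! * 11!) = 705432.

705432


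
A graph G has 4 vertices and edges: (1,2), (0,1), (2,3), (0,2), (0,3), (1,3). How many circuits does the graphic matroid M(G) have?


A circuit in a graphic matroid = edge set of a simple cycle.
G has 4 vertices and 6 edges.
Enumerating all minimal edge subsets forming cycles...
Total circuits found: 7.

7


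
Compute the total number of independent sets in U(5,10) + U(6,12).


For a direct sum, |I(M1+M2)| = |I(M1)| * |I(M2)|.
|I(U(5,10))| = sum C(10,k) for k=0..5 = 638.
|I(U(6,12))| = sum C(12,k) for k=0..6 = 2510.
Total = 638 * 2510 = 1601380.

1601380


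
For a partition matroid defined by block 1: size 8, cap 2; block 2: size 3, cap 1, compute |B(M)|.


A basis picks exactly ci elements from block i.
Number of bases = product of C(|Si|, ci).
= C(8,2) * C(3,1)
= 28 * 3
= 84.

84


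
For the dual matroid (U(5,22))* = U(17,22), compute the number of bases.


The dual of U(r,n) is U(n-r, n) = U(17,22).
Bases of U(17,22) are all (17)-element subsets.
|B(M*)| = C(22,17) = 22! / (17! * 5!) = 26334.

26334


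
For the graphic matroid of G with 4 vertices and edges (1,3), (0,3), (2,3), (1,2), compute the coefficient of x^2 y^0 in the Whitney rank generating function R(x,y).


R(x,y) = sum over A in 2^E of x^(r(E)-r(A)) * y^(|A|-r(A)).
G has 4 vertices, 4 edges. r(E) = 3.
Enumerate all 2^4 = 16 subsets.
Count subsets with r(E)-r(A)=2 and |A|-r(A)=0: 4.

4


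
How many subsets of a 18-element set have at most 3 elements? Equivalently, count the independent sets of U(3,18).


Independent sets of U(3,18) are all subsets of size <= 3.
Count = (18 choose 0) + (18 choose 1) + (18 choose 2) + (18 choose 3)
     = 1 + 18 + 153 + 816
     = 988.

988


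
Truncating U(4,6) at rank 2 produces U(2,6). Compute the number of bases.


Truncating U(4,6) to rank 2 gives U(2,6).
Bases of U(2,6) are all 2-element subsets of 6 elements.
Number of bases = (6 choose 2) = 15.

15


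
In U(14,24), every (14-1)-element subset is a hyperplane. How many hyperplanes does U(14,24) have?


Hyperplanes of U(14,24) are flats of rank 13.
In a uniform matroid, these are exactly the (13)-element subsets.
Count = (24 choose 13) = 2496144.

2496144


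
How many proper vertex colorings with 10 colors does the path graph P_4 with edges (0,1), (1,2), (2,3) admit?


P(P_4, k) = k * (k-1)^(3).
P(10) = 10 * 9^3 = 10 * 729 = 7290.

7290


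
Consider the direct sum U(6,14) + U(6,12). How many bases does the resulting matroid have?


Bases of a direct sum M1 + M2: |B| = |B(M1)| * |B(M2)|.
|B(U(6,14))| = C(14,6) = 3003.
|B(U(6,12))| = C(12,6) = 924.
Total bases = 3003 * 924 = 2774772.

2774772


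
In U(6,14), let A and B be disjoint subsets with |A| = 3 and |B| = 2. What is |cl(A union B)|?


|A union B| = 3 + 2 = 5 (disjoint).
In U(6,14), cl(S) = S if |S| < 6, else cl(S) = E.
Since 5 < 6, cl(A union B) = A union B.
|cl(A union B)| = 5.

5


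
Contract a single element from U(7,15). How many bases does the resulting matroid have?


Contracting e from U(7,15) gives U(6,14).
Bases of U(6,14) = C(14,6) = 14! / (6! * 8!) = 3003.

3003


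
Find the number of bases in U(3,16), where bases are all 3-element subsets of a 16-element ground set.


Bases of U(3,16) are all 3-element subsets of the 16-element ground set.
Number of bases = C(16,3).
C(16,3) = 16! / (3! * 13!) = 560.

560


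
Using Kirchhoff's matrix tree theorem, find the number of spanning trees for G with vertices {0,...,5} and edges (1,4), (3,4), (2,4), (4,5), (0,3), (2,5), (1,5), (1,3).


By Kirchhoff's matrix tree theorem, the number of spanning trees equals
the determinant of any cofactor of the Laplacian matrix L.
G has 6 vertices and 8 edges.
Computing the (5 x 5) cofactor determinant gives 21.

21


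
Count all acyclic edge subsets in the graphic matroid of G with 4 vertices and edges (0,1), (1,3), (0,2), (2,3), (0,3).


An independent set in a graphic matroid is an acyclic edge subset.
G has 4 vertices and 5 edges.
Enumerate all 2^5 = 32 subsets, checking for acyclicity.
Total independent sets = 24.

24


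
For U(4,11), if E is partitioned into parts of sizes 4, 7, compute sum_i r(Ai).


r(Ai) = min(|Ai|, 4) for each part.
Sum = min(4,4) + min(7,4)
    = 4 + 4
    = 8.

8


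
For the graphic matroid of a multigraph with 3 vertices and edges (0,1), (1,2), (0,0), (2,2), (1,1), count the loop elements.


In a graphic matroid, a loop is a self-loop edge (u,u) with rank 0.
Examining all 5 edges for self-loops...
Self-loops found: (0,0), (2,2), (1,1)
Number of loops = 3.

3


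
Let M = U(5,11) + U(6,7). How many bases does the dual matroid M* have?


(M1+M2)* = M1* + M2*.
M1* = U(6,11), bases: C(11,6) = 462.
M2* = U(1,7), bases: C(7,1) = 7.
|B(M*)| = 462 * 7 = 3234.

3234


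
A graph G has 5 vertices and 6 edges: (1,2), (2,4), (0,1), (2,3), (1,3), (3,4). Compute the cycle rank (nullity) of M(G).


Cycle rank (nullity) = |E| - r(M) = |E| - (|V| - c).
|E| = 6, |V| = 5, c = 1.
Nullity = 6 - (5 - 1) = 6 - 4 = 2.

2


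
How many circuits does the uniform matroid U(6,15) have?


In U(6,15), circuits are the (7)-element subsets.
Any set of 7 elements is dependent, and removing any one element gives
an independent set of size 6, so it is a minimal dependent set.
Number of circuits = C(15,7) = 6435.

6435


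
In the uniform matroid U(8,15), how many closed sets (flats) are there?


Flats of U(8,15): every subset of size < 8 is a flat, plus E itself.
Count = (15 choose 0) + (15 choose 1) + (15 choose 2) + (15 choose 3) + (15 choose 4) + (15 choose 5) + (15 choose 6) + (15 choose 7) + 1
     = 1 + 15 + 105 + 455 + 1365 + 3003 + 5005 + 6435 + 1
     = 16385.

16385


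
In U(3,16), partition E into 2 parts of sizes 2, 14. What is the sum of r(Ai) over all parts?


r(Ai) = min(|Ai|, 3) for each part.
Sum = min(2,3) + min(14,3)
    = 2 + 3
    = 5.

5


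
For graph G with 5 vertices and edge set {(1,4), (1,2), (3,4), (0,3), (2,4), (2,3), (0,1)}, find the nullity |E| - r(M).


Cycle rank (nullity) = |E| - r(M) = |E| - (|V| - c).
|E| = 7, |V| = 5, c = 1.
Nullity = 7 - (5 - 1) = 7 - 4 = 3.

3


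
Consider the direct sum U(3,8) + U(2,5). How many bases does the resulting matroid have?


Bases of a direct sum M1 + M2: |B| = |B(M1)| * |B(M2)|.
|B(U(3,8))| = C(8,3) = 56.
|B(U(2,5))| = C(5,2) = 10.
Total bases = 56 * 10 = 560.

560


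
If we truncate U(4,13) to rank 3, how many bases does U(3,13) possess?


Truncating U(4,13) to rank 3 gives U(3,13).
Bases of U(3,13) are all 3-element subsets of 13 elements.
Number of bases = (13 choose 3) = 286.

286


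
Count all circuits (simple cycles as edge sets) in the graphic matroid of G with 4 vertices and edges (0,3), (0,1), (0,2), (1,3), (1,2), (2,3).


A circuit in a graphic matroid = edge set of a simple cycle.
G has 4 vertices and 6 edges.
Enumerating all minimal edge subsets forming cycles...
Total circuits found: 7.

7


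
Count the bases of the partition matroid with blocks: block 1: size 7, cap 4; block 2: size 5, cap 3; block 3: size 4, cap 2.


A basis picks exactly ci elements from block i.
Number of bases = product of C(|Si|, ci).
= C(7,4) * C(5,3) * C(4,2)
= 35 * 10 * 6
= 2100.

2100


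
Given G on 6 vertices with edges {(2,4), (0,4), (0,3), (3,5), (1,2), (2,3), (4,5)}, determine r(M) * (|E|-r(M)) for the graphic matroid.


r(M) = |V| - c = 6 - 1 = 5.
nullity = |E| - r(M) = 7 - 5 = 2.
Product = 5 * 2 = 10.

10


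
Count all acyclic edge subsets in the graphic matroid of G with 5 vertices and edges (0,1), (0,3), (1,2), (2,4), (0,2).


An independent set in a graphic matroid is an acyclic edge subset.
G has 5 vertices and 5 edges.
Enumerate all 2^5 = 32 subsets, checking for acyclicity.
Total independent sets = 28.

28


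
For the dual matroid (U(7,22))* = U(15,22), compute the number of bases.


The dual of U(r,n) is U(n-r, n) = U(15,22).
Bases of U(15,22) are all (15)-element subsets.
|B(M*)| = C(22,15) = 170544.

170544


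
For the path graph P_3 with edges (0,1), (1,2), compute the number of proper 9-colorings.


P(P_3, k) = k * (k-1)^(2).
P(9) = 9 * 8^2 = 9 * 64 = 576.

576


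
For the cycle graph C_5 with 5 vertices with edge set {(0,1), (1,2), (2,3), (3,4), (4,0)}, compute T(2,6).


T(C_5; x,y) = x + x^2 + ... + x^(4) + y.
T(2,6) = 2^1 + 2^2 + 2^3 + 2^4 + 6
= 2 + 4 + 8 + 16 + 6
= 36.

36


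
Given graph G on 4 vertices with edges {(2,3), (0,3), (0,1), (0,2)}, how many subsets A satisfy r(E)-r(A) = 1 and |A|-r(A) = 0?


R(x,y) = sum over A in 2^E of x^(r(E)-r(A)) * y^(|A|-r(A)).
G has 4 vertices, 4 edges. r(E) = 3.
Enumerate all 2^4 = 16 subsets.
Count subsets with r(E)-r(A)=1 and |A|-r(A)=0: 6.

6


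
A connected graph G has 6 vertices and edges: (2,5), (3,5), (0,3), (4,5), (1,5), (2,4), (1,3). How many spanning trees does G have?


By Kirchhoff's matrix tree theorem, the number of spanning trees equals
the determinant of any cofactor of the Laplacian matrix L.
G has 6 vertices and 7 edges.
Computing the (5 x 5) cofactor determinant gives 9.

9


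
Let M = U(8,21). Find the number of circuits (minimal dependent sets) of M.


In U(8,21), circuits are the (9)-element subsets.
Any set of 9 elements is dependent, and removing any one element gives
an independent set of size 8, so it is a minimal dependent set.
Number of circuits = C(21,9) = 21! / (9! * 12!) = 293930.

293930


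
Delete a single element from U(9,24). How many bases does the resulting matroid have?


Deleting e from U(9,24) gives U(9,23) since n > r.
Bases of U(9,23) = C(23,9) = 23! / (9! * 14!) = 817190.

817190


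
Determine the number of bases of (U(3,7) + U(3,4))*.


(M1+M2)* = M1* + M2*.
M1* = U(4,7), bases: C(7,4) = 35.
M2* = U(1,4), bases: C(4,1) = 4.
|B(M*)| = 35 * 4 = 140.

140


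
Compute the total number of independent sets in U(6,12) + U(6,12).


For a direct sum, |I(M1+M2)| = |I(M1)| * |I(M2)|.
|I(U(6,12))| = sum C(12,k) for k=0..6 = 2510.
|I(U(6,12))| = sum C(12,k) for k=0..6 = 2510.
Total = 2510 * 2510 = 6300100.

6300100


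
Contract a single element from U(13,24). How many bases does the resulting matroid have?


Contracting e from U(13,24) gives U(12,23).
Bases of U(12,23) = C(23,12) = 23! / (12! * 11!) = 1352078.

1352078


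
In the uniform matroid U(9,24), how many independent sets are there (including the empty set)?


Independent sets of U(9,24) are all subsets of size <= 9.
Count = C(24,0) + C(24,1) + C(24,2) + C(24,3) + C(24,4) + C(24,5) + C(24,6) + C(24,7) + C(24,8) + C(24,9)
     = 1 + 24 + 276 + 2024 + 10626 + 42504 + 134596 + 346104 + 735471 + 1307504
     = 2579130.

2579130


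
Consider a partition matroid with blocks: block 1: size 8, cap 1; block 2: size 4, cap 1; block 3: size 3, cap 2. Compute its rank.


Rank of a partition matroid = sum of min(|Si|, ci) for each block.
= min(8,1) + min(4,1) + min(3,2)
= 1 + 1 + 2
= 4.

4


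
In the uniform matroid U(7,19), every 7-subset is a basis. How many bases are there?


Bases of U(7,19) are all 7-element subsets of the 19-element ground set.
Number of bases = C(19,7).
(19 choose 7) = 50388.

50388


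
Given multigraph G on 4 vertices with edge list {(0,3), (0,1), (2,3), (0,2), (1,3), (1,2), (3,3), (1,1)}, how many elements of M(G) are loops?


In a graphic matroid, a loop is a self-loop edge (u,u) with rank 0.
Examining all 8 edges for self-loops...
Self-loops found: (3,3), (1,1)
Number of loops = 2.

2


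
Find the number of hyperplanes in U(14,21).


Hyperplanes of U(14,21) are flats of rank 13.
In a uniform matroid, these are exactly the (13)-element subsets.
Count = C(21,13) = 21! / (13! * 8!) = 203490.

203490


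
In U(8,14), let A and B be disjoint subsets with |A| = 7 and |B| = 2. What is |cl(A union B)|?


|A union B| = 7 + 2 = 9 (disjoint).
In U(8,14), cl(S) = S if |S| < 8, else cl(S) = E.
Since 9 >= 8, cl(A union B) = E.
|cl(A union B)| = 14.

14


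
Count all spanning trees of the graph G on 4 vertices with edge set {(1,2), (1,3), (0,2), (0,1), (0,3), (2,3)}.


By Kirchhoff's matrix tree theorem, the number of spanning trees equals
the determinant of any cofactor of the Laplacian matrix L.
G has 4 vertices and 6 edges.
Computing the (3 x 3) cofactor determinant gives 16.

16


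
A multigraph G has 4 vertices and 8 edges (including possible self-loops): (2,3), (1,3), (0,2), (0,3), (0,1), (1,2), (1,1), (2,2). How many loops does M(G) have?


In a graphic matroid, a loop is a self-loop edge (u,u) with rank 0.
Examining all 8 edges for self-loops...
Self-loops found: (1,1), (2,2)
Number of loops = 2.

2


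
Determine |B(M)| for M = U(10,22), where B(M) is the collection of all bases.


Bases of U(10,22) are all 10-element subsets of the 22-element ground set.
Number of bases = C(22,10).
C(22,10) = 646646.

646646


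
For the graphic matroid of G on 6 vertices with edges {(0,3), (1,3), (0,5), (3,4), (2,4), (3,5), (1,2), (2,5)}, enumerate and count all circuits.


A circuit in a graphic matroid = edge set of a simple cycle.
G has 6 vertices and 8 edges.
Enumerating all minimal edge subsets forming cycles...
Total circuits found: 6.

6


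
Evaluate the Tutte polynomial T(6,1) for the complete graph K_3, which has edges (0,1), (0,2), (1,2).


T(K_3; x,y) = x^2 + x + y.
T(6,1) = 36 + 6 + 1 = 43.

43


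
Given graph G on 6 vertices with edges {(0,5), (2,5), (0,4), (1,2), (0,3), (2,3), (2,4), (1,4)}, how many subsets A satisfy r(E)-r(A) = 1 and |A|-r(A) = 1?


R(x,y) = sum over A in 2^E of x^(r(E)-r(A)) * y^(|A|-r(A)).
G has 6 vertices, 8 edges. r(E) = 5.
Enumerate all 2^8 = 256 subsets.
Count subsets with r(E)-r(A)=1 and |A|-r(A)=1: 24.

24


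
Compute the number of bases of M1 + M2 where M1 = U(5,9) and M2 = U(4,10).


Bases of a direct sum M1 + M2: |B| = |B(M1)| * |B(M2)|.
|B(U(5,9))| = C(9,5) = 126.
|B(U(4,10))| = C(10,4) = 210.
Total bases = 126 * 210 = 26460.

26460


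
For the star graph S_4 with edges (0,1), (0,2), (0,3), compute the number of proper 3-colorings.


P(tree, k) = k * (k-1)^(3) for any tree on 4 vertices.
P(3) = 3 * 2^3 = 3 * 8 = 24.

24


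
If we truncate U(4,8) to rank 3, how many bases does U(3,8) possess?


Truncating U(4,8) to rank 3 gives U(3,8).
Bases of U(3,8) are all 3-element subsets of 8 elements.
Number of bases = C(8,3) = (8 * 7 * 6) / (1 * 2 * 3) = 56.

56


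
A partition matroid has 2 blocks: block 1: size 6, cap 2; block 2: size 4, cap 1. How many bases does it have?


A basis picks exactly ci elements from block i.
Number of bases = product of C(|Si|, ci).
= C(6,2) * C(4,1)
= 15 * 4
= 60.

60


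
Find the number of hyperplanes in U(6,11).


Hyperplanes of U(6,11) are flats of rank 5.
In a uniform matroid, these are exactly the (5)-element subsets.
Count = (11 choose 5) = 462.

462


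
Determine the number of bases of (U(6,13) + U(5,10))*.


(M1+M2)* = M1* + M2*.
M1* = U(7,13), bases: C(13,7) = 1716.
M2* = U(5,10), bases: C(10,5) = 252.
|B(M*)| = 1716 * 252 = 432432.

432432


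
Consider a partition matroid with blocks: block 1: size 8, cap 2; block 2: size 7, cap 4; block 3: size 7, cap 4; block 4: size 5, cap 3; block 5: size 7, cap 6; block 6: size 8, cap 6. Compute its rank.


Rank of a partition matroid = sum of min(|Si|, ci) for each block.
= min(8,2) + min(7,4) + min(7,4) + min(5,3) + min(7,6) + min(8,6)
= 2 + 4 + 4 + 3 + 6 + 6
= 25.

25


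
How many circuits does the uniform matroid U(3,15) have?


In U(3,15), circuits are the (4)-element subsets.
Any set of 4 elements is dependent, and removing any one element gives
an independent set of size 3, so it is a minimal dependent set.
Number of circuits = (15 choose 4) = 1365.

1365


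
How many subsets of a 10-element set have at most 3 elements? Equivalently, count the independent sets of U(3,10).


Independent sets of U(3,10) are all subsets of size <= 3.
Count = (10 choose 0) + (10 choose 1) + (10 choose 2) + (10 choose 3)
     = 1 + 10 + 45 + 120
     = 176.

176


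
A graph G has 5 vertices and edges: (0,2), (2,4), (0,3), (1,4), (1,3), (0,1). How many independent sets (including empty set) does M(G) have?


An independent set in a graphic matroid is an acyclic edge subset.
G has 5 vertices and 6 edges.
Enumerate all 2^6 = 64 subsets, checking for acyclicity.
Total independent sets = 52.

52


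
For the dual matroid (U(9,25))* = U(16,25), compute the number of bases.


The dual of U(r,n) is U(n-r, n) = U(16,25).
Bases of U(16,25) are all (16)-element subsets.
|B(M*)| = (25 choose 16) = 2042975.

2042975


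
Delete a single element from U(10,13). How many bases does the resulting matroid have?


Deleting e from U(10,13) gives U(10,12) since n > r.
Bases of U(10,12) = C(12,10) = 66.

66


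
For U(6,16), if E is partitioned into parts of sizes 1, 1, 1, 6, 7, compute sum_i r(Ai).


r(Ai) = min(|Ai|, 6) for each part.
Sum = min(1,6) + min(1,6) + min(1,6) + min(6,6) + min(7,6)
    = 1 + 1 + 1 + 6 + 6
    = 15.

15


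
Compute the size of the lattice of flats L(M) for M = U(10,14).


Flats of U(10,14): every subset of size < 10 is a flat, plus E itself.
Count = C(14,0) + C(14,1) + C(14,2) + C(14,3) + C(14,4) + C(14,5) + C(14,6) + C(14,7) + C(14,8) + C(14,9) + 1
     = 1 + 14 + 91 + 364 + 1001 + 2002 + 3003 + 3432 + 3003 + 2002 + 1
     = 14914.

14914


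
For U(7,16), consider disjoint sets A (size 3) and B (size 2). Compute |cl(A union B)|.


|A union B| = 3 + 2 = 5 (disjoint).
In U(7,16), cl(S) = S if |S| < 7, else cl(S) = E.
Since 5 < 7, cl(A union B) = A union B.
|cl(A union B)| = 5.

5


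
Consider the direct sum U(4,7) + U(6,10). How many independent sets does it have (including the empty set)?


For a direct sum, |I(M1+M2)| = |I(M1)| * |I(M2)|.
|I(U(4,7))| = sum C(7,k) for k=0..4 = 99.
|I(U(6,10))| = sum C(10,k) for k=0..6 = 848.
Total = 99 * 848 = 83952.

83952


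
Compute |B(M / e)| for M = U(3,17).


Contracting e from U(3,17) gives U(2,16).
Bases of U(2,16) = (16 choose 2) = 120.

120


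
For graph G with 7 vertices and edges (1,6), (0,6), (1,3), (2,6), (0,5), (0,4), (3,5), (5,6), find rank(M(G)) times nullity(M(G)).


r(M) = |V| - c = 7 - 1 = 6.
nullity = |E| - r(M) = 8 - 6 = 2.
Product = 6 * 2 = 12.

12


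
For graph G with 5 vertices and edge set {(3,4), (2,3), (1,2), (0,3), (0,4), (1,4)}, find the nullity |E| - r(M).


Cycle rank (nullity) = |E| - r(M) = |E| - (|V| - c).
|E| = 6, |V| = 5, c = 1.
Nullity = 6 - (5 - 1) = 6 - 4 = 2.

2


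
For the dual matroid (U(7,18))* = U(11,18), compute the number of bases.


The dual of U(r,n) is U(n-r, n) = U(11,18).
Bases of U(11,18) are all (11)-element subsets.
|B(M*)| = C(18,11) = 31824.

31824


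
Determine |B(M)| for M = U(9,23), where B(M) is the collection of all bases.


Bases of U(9,23) are all 9-element subsets of the 23-element ground set.
Number of bases = C(23,9).
(23 choose 9) = 817190.

817190


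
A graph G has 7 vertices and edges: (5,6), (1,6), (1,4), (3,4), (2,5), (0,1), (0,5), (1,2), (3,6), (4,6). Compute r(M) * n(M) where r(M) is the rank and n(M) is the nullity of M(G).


r(M) = |V| - c = 7 - 1 = 6.
nullity = |E| - r(M) = 10 - 6 = 4.
Product = 6 * 4 = 24.

24


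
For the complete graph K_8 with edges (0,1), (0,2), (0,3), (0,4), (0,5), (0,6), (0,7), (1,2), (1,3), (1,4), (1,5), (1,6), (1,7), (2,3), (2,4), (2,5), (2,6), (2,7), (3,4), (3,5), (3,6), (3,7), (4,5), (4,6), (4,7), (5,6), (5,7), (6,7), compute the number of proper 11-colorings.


P(K_8, k) = k(k-1)(k-2)...(k-7).
P(11) = (11) * (10) * (9) * (8) * (7) * (6) * (5) * (4) = 6652800.

6652800


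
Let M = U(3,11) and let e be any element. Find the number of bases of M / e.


Contracting e from U(3,11) gives U(2,10).
Bases of U(2,10) = C(10,2) = (10 * 9) / (1 * 2) = 45.

45


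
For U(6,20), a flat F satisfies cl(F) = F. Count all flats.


Flats of U(6,20): every subset of size < 6 is a flat, plus E itself.
Count = (20 choose 0) + (20 choose 1) + (20 choose 2) + (20 choose 3) + (20 choose 4) + (20 choose 5) + 1
     = 1 + 20 + 190 + 1140 + 4845 + 15504 + 1
     = 21701.

21701


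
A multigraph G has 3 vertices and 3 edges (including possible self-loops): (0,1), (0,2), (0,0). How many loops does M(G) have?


In a graphic matroid, a loop is a self-loop edge (u,u) with rank 0.
Examining all 3 edges for self-loops...
Self-loops found: (0,0)
Number of loops = 1.

1


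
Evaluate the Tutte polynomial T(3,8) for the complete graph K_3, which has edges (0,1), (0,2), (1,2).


T(K_3; x,y) = x^2 + x + y.
T(3,8) = 9 + 3 + 8 = 20.

20


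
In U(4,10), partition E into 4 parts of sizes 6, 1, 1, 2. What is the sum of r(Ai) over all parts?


r(Ai) = min(|Ai|, 4) for each part.
Sum = min(6,4) + min(1,4) + min(1,4) + min(2,4)
    = 4 + 1 + 1 + 2
    = 8.

8


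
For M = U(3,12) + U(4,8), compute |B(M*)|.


(M1+M2)* = M1* + M2*.
M1* = U(9,12), bases: C(12,9) = 220.
M2* = U(4,8), bases: C(8,4) = 70.
|B(M*)| = 220 * 70 = 15400.

15400


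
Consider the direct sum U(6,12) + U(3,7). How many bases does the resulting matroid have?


Bases of a direct sum M1 + M2: |B| = |B(M1)| * |B(M2)|.
|B(U(6,12))| = C(12,6) = 924.
|B(U(3,7))| = C(7,3) = 35.
Total bases = 924 * 35 = 32340.

32340


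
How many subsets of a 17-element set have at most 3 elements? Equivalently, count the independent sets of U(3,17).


Independent sets of U(3,17) are all subsets of size <= 3.
Count = C(17,0) + C(17,1) + C(17,2) + C(17,3)
     = 1 + 17 + 136 + 680
     = 834.

834


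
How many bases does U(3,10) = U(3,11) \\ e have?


Deleting e from U(3,11) gives U(3,10) since n > r.
Bases of U(3,10) = C(10,3) = (10 * 9 * 8) / (1 * 2 * 3) = 120.

120


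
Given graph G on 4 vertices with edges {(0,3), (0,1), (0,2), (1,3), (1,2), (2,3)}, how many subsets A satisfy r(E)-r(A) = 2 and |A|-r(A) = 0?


R(x,y) = sum over A in 2^E of x^(r(E)-r(A)) * y^(|A|-r(A)).
G has 4 vertices, 6 edges. r(E) = 3.
Enumerate all 2^6 = 64 subsets.
Count subsets with r(E)-r(A)=2 and |A|-r(A)=0: 6.

6


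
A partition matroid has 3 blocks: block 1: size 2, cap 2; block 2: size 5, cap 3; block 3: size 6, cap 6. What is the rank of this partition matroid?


Rank of a partition matroid = sum of min(|Si|, ci) for each block.
= min(2,2) + min(5,3) + min(6,6)
= 2 + 3 + 6
= 11.

11


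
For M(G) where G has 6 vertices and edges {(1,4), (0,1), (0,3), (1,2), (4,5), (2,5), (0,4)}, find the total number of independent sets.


An independent set in a graphic matroid is an acyclic edge subset.
G has 6 vertices and 7 edges.
Enumerate all 2^7 = 128 subsets, checking for acyclicity.
Total independent sets = 104.

104


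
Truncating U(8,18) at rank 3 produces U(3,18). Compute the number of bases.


Truncating U(8,18) to rank 3 gives U(3,18).
Bases of U(3,18) are all 3-element subsets of 18 elements.
Number of bases = (18 choose 3) = 816.

816


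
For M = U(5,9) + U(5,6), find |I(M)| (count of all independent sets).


For a direct sum, |I(M1+M2)| = |I(M1)| * |I(M2)|.
|I(U(5,9))| = sum C(9,k) for k=0..5 = 382.
|I(U(5,6))| = sum C(6,k) for k=0..5 = 63.
Total = 382 * 63 = 24066.

24066


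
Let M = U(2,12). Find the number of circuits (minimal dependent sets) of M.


In U(2,12), circuits are the (3)-element subsets.
Any set of 3 elements is dependent, and removing any one element gives
an independent set of size 2, so it is a minimal dependent set.
Number of circuits = (12 choose 3) = 220.

220


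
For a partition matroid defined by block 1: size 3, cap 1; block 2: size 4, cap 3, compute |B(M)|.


A basis picks exactly ci elements from block i.
Number of bases = product of C(|Si|, ci).
= C(3,1) * C(4,3)
= 3 * 4
= 12.

12


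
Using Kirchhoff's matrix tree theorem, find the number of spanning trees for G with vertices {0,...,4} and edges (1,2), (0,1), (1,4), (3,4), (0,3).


By Kirchhoff's matrix tree theorem, the number of spanning trees equals
the determinant of any cofactor of the Laplacian matrix L.
G has 5 vertices and 5 edges.
Computing the (4 x 4) cofactor determinant gives 4.

4


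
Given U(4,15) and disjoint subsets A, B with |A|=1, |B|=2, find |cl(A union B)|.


|A union B| = 1 + 2 = 3 (disjoint).
In U(4,15), cl(S) = S if |S| < 4, else cl(S) = E.
Since 3 < 4, cl(A union B) = A union B.
|cl(A union B)| = 3.

3


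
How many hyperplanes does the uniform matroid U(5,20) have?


Hyperplanes of U(5,20) are flats of rank 4.
In a uniform matroid, these are exactly the (4)-element subsets.
Count = C(20,4) = (20 * 19 * 18 * 17) / (1 * 2 * 3 * 4) = 4845.

4845


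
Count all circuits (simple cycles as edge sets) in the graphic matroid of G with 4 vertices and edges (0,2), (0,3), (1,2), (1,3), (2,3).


A circuit in a graphic matroid = edge set of a simple cycle.
G has 4 vertices and 5 edges.
Enumerating all minimal edge subsets forming cycles...
Total circuits found: 3.

3


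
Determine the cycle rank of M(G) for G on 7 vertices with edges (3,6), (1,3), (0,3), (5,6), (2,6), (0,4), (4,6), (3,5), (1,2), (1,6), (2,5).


Cycle rank (nullity) = |E| - r(M) = |E| - (|V| - c).
|E| = 11, |V| = 7, c = 1.
Nullity = 11 - (7 - 1) = 11 - 6 = 5.

5


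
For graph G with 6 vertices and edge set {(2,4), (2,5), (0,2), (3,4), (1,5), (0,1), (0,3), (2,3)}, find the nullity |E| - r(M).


Cycle rank (nullity) = |E| - r(M) = |E| - (|V| - c).
|E| = 8, |V| = 6, c = 1.
Nullity = 8 - (6 - 1) = 8 - 5 = 3.

3


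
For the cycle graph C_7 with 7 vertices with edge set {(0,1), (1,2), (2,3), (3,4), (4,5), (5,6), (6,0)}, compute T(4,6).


T(C_7; x,y) = x + x^2 + ... + x^(6) + y.
T(4,6) = 4^1 + 4^2 + 4^3 + 4^4 + 4^5 + 4^6 + 6
= 4 + 16 + 64 + 256 + 1024 + 4096 + 6
= 5466.

5466


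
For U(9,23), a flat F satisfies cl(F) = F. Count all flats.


Flats of U(9,23): every subset of size < 9 is a flat, plus E itself.
Count = (23 choose 0) + (23 choose 1) + (23 choose 2) + (23 choose 3) + (23 choose 4) + (23 choose 5) + (23 choose 6) + (23 choose 7) + (23 choose 8) + 1
     = 1 + 23 + 253 + 1771 + 8855 + 33649 + 100947 + 245157 + 490314 + 1
     = 880971.

880971


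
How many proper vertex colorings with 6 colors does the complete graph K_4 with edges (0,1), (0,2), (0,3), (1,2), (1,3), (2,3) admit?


P(K_4, k) = k(k-1)(k-2)...(k-3).
P(6) = (6) * (5) * (4) * (3) = 360.

360


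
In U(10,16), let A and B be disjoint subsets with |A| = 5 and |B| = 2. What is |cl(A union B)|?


|A union B| = 5 + 2 = 7 (disjoint).
In U(10,16), cl(S) = S if |S| < 10, else cl(S) = E.
Since 7 < 10, cl(A union B) = A union B.
|cl(A union B)| = 7.

7


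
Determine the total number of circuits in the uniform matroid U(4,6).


In U(4,6), circuits are the (5)-element subsets.
Any set of 5 elements is dependent, and removing any one element gives
an independent set of size 4, so it is a minimal dependent set.
Number of circuits = (6 choose 5) = 6.

6


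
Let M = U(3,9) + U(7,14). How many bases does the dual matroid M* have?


(M1+M2)* = M1* + M2*.
M1* = U(6,9), bases: C(9,6) = 84.
M2* = U(7,14), bases: C(14,7) = 3432.
|B(M*)| = 84 * 3432 = 288288.

288288


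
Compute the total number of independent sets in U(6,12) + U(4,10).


For a direct sum, |I(M1+M2)| = |I(M1)| * |I(M2)|.
|I(U(6,12))| = sum C(12,k) for k=0..6 = 2510.
|I(U(4,10))| = sum C(10,k) for k=0..4 = 386.
Total = 2510 * 386 = 968860.

968860


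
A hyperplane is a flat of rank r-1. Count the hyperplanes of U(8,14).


Hyperplanes of U(8,14) are flats of rank 7.
In a uniform matroid, these are exactly the (7)-element subsets.
Count = (14 choose 7) = 3432.

3432


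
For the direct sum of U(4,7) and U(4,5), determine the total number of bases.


Bases of a direct sum M1 + M2: |B| = |B(M1)| * |B(M2)|.
|B(U(4,7))| = C(7,4) = 35.
|B(U(4,5))| = C(5,4) = 5.
Total bases = 35 * 5 = 175.

175


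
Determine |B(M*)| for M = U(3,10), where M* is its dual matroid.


The dual of U(r,n) is U(n-r, n) = U(7,10).
Bases of U(7,10) are all (7)-element subsets.
|B(M*)| = C(10,7) = 120.

120


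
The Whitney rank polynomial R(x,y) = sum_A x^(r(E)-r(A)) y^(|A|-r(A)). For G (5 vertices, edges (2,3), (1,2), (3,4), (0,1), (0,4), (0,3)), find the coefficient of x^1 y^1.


R(x,y) = sum over A in 2^E of x^(r(E)-r(A)) * y^(|A|-r(A)).
G has 5 vertices, 6 edges. r(E) = 4.
Enumerate all 2^6 = 64 subsets.
Count subsets with r(E)-r(A)=1 and |A|-r(A)=1: 4.

4


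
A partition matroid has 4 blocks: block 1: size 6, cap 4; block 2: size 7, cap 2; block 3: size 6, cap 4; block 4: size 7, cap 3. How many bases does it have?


A basis picks exactly ci elements from block i.
Number of bases = product of C(|Si|, ci).
= C(6,4) * C(7,2) * C(6,4) * C(7,3)
= 15 * 21 * 15 * 35
= 165375.

165375


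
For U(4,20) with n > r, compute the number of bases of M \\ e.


Deleting e from U(4,20) gives U(4,19) since n > r.
Bases of U(4,19) = C(19,4) = 19! / (4! * 15!) = 3876.

3876


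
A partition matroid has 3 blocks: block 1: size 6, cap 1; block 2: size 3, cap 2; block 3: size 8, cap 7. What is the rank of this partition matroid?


Rank of a partition matroid = sum of min(|Si|, ci) for each block.
= min(6,1) + min(3,2) + min(8,7)
= 1 + 2 + 7
= 10.

10


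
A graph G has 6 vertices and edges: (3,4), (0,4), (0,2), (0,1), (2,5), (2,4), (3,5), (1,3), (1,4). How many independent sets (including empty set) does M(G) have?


An independent set in a graphic matroid is an acyclic edge subset.
G has 6 vertices and 9 edges.
Enumerate all 2^9 = 512 subsets, checking for acyclicity.
Total independent sets = 298.

298


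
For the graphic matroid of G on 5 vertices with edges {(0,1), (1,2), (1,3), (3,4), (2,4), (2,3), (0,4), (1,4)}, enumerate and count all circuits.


A circuit in a graphic matroid = edge set of a simple cycle.
G has 5 vertices and 8 edges.
Enumerating all minimal edge subsets forming cycles...
Total circuits found: 12.

12


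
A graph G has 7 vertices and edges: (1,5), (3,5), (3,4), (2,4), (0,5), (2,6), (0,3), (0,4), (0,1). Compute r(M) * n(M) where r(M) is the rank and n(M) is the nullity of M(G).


r(M) = |V| - c = 7 - 1 = 6.
nullity = |E| - r(M) = 9 - 6 = 3.
Product = 6 * 3 = 18.

18


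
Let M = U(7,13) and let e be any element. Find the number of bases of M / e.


Contracting e from U(7,13) gives U(6,12).
Bases of U(6,12) = C(12,6) = 924.

924


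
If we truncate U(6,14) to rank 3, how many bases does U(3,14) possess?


Truncating U(6,14) to rank 3 gives U(3,14).
Bases of U(3,14) are all 3-element subsets of 14 elements.
Number of bases = C(14,3) = 14! / (3! * 11!) = 364.

364


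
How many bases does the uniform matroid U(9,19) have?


Bases of U(9,19) are all 9-element subsets of the 19-element ground set.
Number of bases = C(19,9).
(19 choose 9) = 92378.

92378


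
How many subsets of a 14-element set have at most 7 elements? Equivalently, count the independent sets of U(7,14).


Independent sets of U(7,14) are all subsets of size <= 7.
Count = (14 choose 0) + (14 choose 1) + (14 choose 2) + (14 choose 3) + (14 choose 4) + (14 choose 5) + (14 choose 6) + (14 choose 7)
     = 1 + 14 + 91 + 364 + 1001 + 2002 + 3003 + 3432
     = 9908.

9908


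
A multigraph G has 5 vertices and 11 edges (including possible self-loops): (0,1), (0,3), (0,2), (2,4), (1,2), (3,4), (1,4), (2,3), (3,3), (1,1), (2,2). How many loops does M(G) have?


In a graphic matroid, a loop is a self-loop edge (u,u) with rank 0.
Examining all 11 edges for self-loops...
Self-loops found: (3,3), (1,1), (2,2)
Number of loops = 3.

3


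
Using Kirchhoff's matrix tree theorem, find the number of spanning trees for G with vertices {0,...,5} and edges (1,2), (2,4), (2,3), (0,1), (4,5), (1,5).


By Kirchhoff's matrix tree theorem, the number of spanning trees equals
the determinant of any cofactor of the Laplacian matrix L.
G has 6 vertices and 6 edges.
Computing the (5 x 5) cofactor determinant gives 4.

4


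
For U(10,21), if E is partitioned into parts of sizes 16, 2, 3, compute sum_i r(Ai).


r(Ai) = min(|Ai|, 10) for each part.
Sum = min(16,10) + min(2,10) + min(3,10)
    = 10 + 2 + 3
    = 15.

15


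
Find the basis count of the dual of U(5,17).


The dual of U(r,n) is U(n-r, n) = U(12,17).
Bases of U(12,17) are all (12)-element subsets.
|B(M*)| = C(17,12) = 17! / (12! * 5!) = 6188.

6188


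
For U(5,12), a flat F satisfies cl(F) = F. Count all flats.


Flats of U(5,12): every subset of size < 5 is a flat, plus E itself.
Count = (12 choose 0) + (12 choose 1) + (12 choose 2) + (12 choose 3) + (12 choose 4) + 1
     = 1 + 12 + 66 + 220 + 495 + 1
     = 795.

795


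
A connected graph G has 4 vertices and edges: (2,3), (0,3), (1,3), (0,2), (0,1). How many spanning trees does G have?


By Kirchhoff's matrix tree theorem, the number of spanning trees equals
the determinant of any cofactor of the Laplacian matrix L.
G has 4 vertices and 5 edges.
Computing the (3 x 3) cofactor determinant gives 8.

8


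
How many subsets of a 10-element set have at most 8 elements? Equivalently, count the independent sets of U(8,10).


Independent sets of U(8,10) are all subsets of size <= 8.
Count = (10 choose 0) + (10 choose 1) + (10 choose 2) + (10 choose 3) + (10 choose 4) + (10 choose 5) + (10 choose 6) + (10 choose 7) + (10 choose 8)
     = 1 + 10 + 45 + 120 + 210 + 252 + 210 + 120 + 45
     = 1013.

1013


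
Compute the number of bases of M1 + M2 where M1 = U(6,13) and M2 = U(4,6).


Bases of a direct sum M1 + M2: |B| = |B(M1)| * |B(M2)|.
|B(U(6,13))| = C(13,6) = 1716.
|B(U(4,6))| = C(6,4) = 15.
Total bases = 1716 * 15 = 25740.

25740


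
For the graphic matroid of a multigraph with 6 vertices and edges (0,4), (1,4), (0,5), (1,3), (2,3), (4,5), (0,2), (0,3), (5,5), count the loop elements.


In a graphic matroid, a loop is a self-loop edge (u,u) with rank 0.
Examining all 9 edges for self-loops...
Self-loops found: (5,5)
Number of loops = 1.

1


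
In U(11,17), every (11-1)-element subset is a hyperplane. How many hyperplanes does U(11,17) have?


Hyperplanes of U(11,17) are flats of rank 10.
In a uniform matroid, these are exactly the (10)-element subsets.
Count = (17 choose 10) = 19448.

19448


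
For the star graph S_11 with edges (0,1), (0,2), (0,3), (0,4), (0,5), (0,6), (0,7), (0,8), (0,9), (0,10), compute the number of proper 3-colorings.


P(tree, k) = k * (k-1)^(10) for any tree on 11 vertices.
P(3) = 3 * 2^10 = 3 * 1024 = 3072.

3072


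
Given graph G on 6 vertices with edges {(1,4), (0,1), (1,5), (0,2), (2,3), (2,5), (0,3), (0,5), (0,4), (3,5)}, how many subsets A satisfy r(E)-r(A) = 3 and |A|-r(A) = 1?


R(x,y) = sum over A in 2^E of x^(r(E)-r(A)) * y^(|A|-r(A)).
G has 6 vertices, 10 edges. r(E) = 5.
Enumerate all 2^10 = 1024 subsets.
Count subsets with r(E)-r(A)=3 and |A|-r(A)=1: 6.

6


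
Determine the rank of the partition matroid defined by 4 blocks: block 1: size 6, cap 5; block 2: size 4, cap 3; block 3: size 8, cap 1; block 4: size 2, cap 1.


Rank of a partition matroid = sum of min(|Si|, ci) for each block.
= min(6,5) + min(4,3) + min(8,1) + min(2,1)
= 5 + 3 + 1 + 1
= 10.

10


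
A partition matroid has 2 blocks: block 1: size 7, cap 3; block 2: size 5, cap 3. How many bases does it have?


A basis picks exactly ci elements from block i.
Number of bases = product of C(|Si|, ci).
= C(7,3) * C(5,3)
= 35 * 10
= 350.

350


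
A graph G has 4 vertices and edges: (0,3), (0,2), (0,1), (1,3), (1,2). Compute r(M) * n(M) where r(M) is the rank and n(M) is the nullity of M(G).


r(M) = |V| - c = 4 - 1 = 3.
nullity = |E| - r(M) = 5 - 3 = 2.
Product = 3 * 2 = 6.

6


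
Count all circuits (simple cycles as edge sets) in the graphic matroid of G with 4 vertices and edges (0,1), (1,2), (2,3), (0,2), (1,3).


A circuit in a graphic matroid = edge set of a simple cycle.
G has 4 vertices and 5 edges.
Enumerating all minimal edge subsets forming cycles...
Total circuits found: 3.

3


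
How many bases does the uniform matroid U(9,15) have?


Bases of U(9,15) are all 9-element subsets of the 15-element ground set.
Number of bases = C(15,9).
C(15,9) = 15! / (9! * 6!) = 5005.

5005


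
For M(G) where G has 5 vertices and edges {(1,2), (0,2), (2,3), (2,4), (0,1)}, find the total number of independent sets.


An independent set in a graphic matroid is an acyclic edge subset.
G has 5 vertices and 5 edges.
Enumerate all 2^5 = 32 subsets, checking for acyclicity.
Total independent sets = 28.

28


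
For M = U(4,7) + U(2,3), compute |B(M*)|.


(M1+M2)* = M1* + M2*.
M1* = U(3,7), bases: C(7,3) = 35.
M2* = U(1,3), bases: C(3,1) = 3.
|B(M*)| = 35 * 3 = 105.

105


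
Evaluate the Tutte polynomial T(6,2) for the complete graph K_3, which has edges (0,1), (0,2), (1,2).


T(K_3; x,y) = x^2 + x + y.
T(6,2) = 36 + 6 + 2 = 44.

44


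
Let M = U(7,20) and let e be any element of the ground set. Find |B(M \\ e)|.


Deleting e from U(7,20) gives U(7,19) since n > r.
Bases of U(7,19) = (19 choose 7) = 50388.

50388


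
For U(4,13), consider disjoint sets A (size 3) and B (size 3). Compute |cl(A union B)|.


|A union B| = 3 + 3 = 6 (disjoint).
In U(4,13), cl(S) = S if |S| < 4, else cl(S) = E.
Since 6 >= 4, cl(A union B) = E.
|cl(A union B)| = 13.

13


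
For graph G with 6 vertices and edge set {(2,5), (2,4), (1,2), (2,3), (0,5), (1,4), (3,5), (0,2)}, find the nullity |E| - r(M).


Cycle rank (nullity) = |E| - r(M) = |E| - (|V| - c).
|E| = 8, |V| = 6, c = 1.
Nullity = 8 - (6 - 1) = 8 - 5 = 3.

3


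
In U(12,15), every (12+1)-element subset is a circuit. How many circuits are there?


In U(12,15), circuits are the (13)-element subsets.
Any set of 13 elements is dependent, and removing any one element gives
an independent set of size 12, so it is a minimal dependent set.
Number of circuits = C(15,13) = 15! / (13! * 2!) = 105.

105


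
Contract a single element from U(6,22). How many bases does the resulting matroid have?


Contracting e from U(6,22) gives U(5,21).
Bases of U(5,21) = (21 choose 5) = 20349.

20349


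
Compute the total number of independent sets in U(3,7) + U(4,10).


For a direct sum, |I(M1+M2)| = |I(M1)| * |I(M2)|.
|I(U(3,7))| = sum C(7,k) for k=0..3 = 64.
|I(U(4,10))| = sum C(10,k) for k=0..4 = 386.
Total = 64 * 386 = 24704.

24704


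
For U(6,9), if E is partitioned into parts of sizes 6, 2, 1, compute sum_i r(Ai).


r(Ai) = min(|Ai|, 6) for each part.
Sum = min(6,6) + min(2,6) + min(1,6)
    = 6 + 2 + 1
    = 9.

9


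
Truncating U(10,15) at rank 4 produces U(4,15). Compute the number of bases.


Truncating U(10,15) to rank 4 gives U(4,15).
Bases of U(4,15) are all 4-element subsets of 15 elements.
Number of bases = C(15,4) = (15 * 14 * 13 * 12) / (1 * 2 * 3 * 4) = 1365.

1365


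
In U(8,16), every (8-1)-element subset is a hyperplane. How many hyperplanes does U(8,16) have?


Hyperplanes of U(8,16) are flats of rank 7.
In a uniform matroid, these are exactly the (7)-element subsets.
Count = C(16,7) = 11440.

11440


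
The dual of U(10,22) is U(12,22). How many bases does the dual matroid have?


The dual of U(r,n) is U(n-r, n) = U(12,22).
Bases of U(12,22) are all (12)-element subsets.
|B(M*)| = C(22,12) = 22! / (12! * 10!) = 646646.

646646


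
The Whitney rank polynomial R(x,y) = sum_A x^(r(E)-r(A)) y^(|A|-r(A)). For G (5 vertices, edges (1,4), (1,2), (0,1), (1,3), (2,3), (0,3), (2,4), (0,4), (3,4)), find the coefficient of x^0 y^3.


R(x,y) = sum over A in 2^E of x^(r(E)-r(A)) * y^(|A|-r(A)).
G has 5 vertices, 9 edges. r(E) = 4.
Enumerate all 2^9 = 512 subsets.
Count subsets with r(E)-r(A)=0 and |A|-r(A)=3: 36.

36
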